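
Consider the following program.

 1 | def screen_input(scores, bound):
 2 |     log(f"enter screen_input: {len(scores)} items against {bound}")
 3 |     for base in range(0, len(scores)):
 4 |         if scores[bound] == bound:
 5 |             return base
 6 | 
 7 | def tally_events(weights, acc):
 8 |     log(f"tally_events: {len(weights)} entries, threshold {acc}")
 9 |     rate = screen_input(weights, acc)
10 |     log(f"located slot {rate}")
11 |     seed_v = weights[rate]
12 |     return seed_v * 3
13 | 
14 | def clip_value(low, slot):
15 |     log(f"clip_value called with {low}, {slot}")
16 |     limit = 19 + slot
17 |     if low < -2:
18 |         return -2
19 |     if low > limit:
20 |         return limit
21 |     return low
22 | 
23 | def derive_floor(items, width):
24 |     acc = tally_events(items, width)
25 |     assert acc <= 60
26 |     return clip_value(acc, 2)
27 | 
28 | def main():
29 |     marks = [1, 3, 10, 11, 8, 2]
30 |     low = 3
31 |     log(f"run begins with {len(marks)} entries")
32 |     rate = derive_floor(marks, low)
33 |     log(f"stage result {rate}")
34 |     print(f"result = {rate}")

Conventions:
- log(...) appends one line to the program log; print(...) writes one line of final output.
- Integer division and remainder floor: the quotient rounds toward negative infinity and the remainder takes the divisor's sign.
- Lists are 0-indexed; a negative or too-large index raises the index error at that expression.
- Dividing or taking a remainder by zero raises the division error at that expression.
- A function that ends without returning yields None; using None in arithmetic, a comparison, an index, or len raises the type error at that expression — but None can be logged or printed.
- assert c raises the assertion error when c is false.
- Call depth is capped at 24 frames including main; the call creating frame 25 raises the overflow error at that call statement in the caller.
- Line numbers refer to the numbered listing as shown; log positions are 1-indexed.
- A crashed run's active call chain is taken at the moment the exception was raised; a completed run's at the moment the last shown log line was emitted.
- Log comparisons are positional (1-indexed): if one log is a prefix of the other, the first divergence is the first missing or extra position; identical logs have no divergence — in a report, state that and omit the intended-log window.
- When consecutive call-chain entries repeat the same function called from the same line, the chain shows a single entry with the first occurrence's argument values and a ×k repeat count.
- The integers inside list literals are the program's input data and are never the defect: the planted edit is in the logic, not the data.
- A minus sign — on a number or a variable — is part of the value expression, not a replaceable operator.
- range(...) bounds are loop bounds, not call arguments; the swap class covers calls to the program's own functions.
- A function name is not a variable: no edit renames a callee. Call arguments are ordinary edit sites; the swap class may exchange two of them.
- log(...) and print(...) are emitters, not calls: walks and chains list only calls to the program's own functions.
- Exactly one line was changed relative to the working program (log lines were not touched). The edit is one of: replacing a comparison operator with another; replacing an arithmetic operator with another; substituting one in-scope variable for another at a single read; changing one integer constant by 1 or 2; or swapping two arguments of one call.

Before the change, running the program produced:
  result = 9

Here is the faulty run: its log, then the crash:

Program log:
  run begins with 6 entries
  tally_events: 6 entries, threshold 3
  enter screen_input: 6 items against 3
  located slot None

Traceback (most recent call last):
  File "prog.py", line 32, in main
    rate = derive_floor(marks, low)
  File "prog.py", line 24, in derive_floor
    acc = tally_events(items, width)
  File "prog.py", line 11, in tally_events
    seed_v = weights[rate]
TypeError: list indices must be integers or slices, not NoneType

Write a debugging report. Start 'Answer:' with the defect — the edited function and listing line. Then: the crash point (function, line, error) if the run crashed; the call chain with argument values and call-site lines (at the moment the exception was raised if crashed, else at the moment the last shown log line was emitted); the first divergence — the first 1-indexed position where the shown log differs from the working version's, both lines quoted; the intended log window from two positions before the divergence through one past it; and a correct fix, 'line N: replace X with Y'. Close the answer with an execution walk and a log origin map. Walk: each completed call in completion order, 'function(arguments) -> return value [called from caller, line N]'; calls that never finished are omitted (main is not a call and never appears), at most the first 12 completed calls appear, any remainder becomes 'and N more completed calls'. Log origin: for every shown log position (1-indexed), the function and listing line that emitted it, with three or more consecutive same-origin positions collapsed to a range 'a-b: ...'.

Answer: the defect is in screen_input at line 4.
Core observation: At log position 4 the runs split — shown 'located slot None', but the working version logs 'located slot 1'.
Crash: tally_events, line 11, TypeError.
Call chain: main -> derive_floor([1, 3, 10, 11, 8, 2], 3) (called at line 32) -> tally_events([1, 3, 10, 11, 8, 2], 3) (called at line 24).
First divergence: position 4 — the shown line 'located slot None' should read 'located slot 1'.
Intended log window:
  2: tally_events: 6 entries, threshold 3
  3: enter screen_input: 6 items against 3
  4: located slot 1
  5: clip_value called with 9, 2
Execution walk:
  screen_input([1, 3, 10, 11, 8, 2], 3) -> None  [called from tally_events, line 9]
Log origins:
  1: logged in main at line 31
  2: logged in tally_events at line 8
  3: logged in screen_input at line 2
  4: logged in tally_events at line 10
A correct fix: line 4: replace `scores[bound]` with `scores[base]`.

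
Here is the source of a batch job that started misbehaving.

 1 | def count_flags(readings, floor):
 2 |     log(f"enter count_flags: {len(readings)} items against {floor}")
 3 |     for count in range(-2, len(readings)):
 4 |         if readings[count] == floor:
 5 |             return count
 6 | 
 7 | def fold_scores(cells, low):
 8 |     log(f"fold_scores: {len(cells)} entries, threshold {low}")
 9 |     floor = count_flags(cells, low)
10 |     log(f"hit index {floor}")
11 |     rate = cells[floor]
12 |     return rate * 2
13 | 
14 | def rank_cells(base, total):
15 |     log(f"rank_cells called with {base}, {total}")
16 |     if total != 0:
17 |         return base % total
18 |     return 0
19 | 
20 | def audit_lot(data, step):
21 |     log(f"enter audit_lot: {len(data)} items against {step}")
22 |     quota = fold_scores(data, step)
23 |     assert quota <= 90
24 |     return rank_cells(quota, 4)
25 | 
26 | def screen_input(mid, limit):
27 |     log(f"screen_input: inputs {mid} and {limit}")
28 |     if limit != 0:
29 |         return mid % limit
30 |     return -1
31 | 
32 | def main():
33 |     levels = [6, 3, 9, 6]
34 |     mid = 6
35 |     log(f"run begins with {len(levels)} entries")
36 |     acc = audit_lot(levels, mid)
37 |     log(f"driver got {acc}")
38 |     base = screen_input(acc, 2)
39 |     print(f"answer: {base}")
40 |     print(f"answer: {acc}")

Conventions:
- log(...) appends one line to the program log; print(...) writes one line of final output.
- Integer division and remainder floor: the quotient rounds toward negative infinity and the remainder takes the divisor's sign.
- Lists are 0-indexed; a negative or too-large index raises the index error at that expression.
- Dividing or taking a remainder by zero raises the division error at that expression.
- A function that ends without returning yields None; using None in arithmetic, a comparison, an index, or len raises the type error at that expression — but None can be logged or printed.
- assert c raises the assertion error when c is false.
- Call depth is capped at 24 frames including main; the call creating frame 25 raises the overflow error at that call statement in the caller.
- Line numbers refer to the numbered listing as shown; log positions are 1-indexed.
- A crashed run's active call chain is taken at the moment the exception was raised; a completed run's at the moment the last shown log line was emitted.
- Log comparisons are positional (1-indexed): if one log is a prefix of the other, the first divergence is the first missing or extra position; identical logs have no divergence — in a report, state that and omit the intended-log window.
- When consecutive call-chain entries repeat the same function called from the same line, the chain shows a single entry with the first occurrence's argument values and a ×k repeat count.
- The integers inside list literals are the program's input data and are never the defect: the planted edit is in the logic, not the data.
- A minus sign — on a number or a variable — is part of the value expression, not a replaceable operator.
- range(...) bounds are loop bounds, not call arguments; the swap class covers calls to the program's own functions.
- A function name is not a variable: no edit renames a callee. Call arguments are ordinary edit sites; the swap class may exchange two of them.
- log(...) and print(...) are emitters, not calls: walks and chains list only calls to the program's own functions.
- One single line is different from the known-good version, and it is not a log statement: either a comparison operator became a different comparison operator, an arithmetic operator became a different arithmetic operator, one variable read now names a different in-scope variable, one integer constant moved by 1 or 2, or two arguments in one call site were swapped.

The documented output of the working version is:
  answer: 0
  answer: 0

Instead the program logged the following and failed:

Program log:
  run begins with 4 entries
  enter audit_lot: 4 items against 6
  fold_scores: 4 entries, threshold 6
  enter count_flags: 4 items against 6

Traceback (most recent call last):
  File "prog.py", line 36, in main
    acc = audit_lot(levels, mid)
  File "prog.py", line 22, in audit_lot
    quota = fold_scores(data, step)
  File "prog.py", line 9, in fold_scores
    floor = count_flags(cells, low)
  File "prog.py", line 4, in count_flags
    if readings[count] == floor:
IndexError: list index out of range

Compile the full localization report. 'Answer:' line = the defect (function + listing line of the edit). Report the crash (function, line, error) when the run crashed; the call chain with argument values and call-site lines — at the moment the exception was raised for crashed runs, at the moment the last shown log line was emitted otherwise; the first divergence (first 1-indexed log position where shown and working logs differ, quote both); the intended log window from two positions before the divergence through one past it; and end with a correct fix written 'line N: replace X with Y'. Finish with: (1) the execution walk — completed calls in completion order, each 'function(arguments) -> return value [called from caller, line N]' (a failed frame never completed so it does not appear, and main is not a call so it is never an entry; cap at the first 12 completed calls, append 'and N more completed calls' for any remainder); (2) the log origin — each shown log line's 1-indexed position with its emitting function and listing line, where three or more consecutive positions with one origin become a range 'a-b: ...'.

Answer: the defect is in count_flags at line 3.
The tell: The faulty run's log stops after 4 lines; the working version's next line would be 'hit index 0'.
Crash: count_flags, line 4, IndexError.
Call chain: main -> audit_lot([6, 3, 9, 6], 6) (called at line 36) -> fold_scores([6, 3, 9, 6], 6) (called at line 22) -> count_flags([6, 3, 9, 6], 6) (called at line 9).
First divergence: position 5 — the faulty run's log ends after 4 lines; the working version continues with 'hit index 0'.
Intended log window:
  3: fold_scores: 4 entries, threshold 6
  4: enter count_flags: 4 items against 6
  5: hit index 0
  6: rank_cells called with 12, 4
Execution walk:
  (no call completed)
Log origins:
  1: logged in main at line 35
  2: logged in audit_lot at line 21
  3: logged in fold_scores at line 8
  4: logged in count_flags at line 2
A correct fix: line 3: replace `-2` with `0`.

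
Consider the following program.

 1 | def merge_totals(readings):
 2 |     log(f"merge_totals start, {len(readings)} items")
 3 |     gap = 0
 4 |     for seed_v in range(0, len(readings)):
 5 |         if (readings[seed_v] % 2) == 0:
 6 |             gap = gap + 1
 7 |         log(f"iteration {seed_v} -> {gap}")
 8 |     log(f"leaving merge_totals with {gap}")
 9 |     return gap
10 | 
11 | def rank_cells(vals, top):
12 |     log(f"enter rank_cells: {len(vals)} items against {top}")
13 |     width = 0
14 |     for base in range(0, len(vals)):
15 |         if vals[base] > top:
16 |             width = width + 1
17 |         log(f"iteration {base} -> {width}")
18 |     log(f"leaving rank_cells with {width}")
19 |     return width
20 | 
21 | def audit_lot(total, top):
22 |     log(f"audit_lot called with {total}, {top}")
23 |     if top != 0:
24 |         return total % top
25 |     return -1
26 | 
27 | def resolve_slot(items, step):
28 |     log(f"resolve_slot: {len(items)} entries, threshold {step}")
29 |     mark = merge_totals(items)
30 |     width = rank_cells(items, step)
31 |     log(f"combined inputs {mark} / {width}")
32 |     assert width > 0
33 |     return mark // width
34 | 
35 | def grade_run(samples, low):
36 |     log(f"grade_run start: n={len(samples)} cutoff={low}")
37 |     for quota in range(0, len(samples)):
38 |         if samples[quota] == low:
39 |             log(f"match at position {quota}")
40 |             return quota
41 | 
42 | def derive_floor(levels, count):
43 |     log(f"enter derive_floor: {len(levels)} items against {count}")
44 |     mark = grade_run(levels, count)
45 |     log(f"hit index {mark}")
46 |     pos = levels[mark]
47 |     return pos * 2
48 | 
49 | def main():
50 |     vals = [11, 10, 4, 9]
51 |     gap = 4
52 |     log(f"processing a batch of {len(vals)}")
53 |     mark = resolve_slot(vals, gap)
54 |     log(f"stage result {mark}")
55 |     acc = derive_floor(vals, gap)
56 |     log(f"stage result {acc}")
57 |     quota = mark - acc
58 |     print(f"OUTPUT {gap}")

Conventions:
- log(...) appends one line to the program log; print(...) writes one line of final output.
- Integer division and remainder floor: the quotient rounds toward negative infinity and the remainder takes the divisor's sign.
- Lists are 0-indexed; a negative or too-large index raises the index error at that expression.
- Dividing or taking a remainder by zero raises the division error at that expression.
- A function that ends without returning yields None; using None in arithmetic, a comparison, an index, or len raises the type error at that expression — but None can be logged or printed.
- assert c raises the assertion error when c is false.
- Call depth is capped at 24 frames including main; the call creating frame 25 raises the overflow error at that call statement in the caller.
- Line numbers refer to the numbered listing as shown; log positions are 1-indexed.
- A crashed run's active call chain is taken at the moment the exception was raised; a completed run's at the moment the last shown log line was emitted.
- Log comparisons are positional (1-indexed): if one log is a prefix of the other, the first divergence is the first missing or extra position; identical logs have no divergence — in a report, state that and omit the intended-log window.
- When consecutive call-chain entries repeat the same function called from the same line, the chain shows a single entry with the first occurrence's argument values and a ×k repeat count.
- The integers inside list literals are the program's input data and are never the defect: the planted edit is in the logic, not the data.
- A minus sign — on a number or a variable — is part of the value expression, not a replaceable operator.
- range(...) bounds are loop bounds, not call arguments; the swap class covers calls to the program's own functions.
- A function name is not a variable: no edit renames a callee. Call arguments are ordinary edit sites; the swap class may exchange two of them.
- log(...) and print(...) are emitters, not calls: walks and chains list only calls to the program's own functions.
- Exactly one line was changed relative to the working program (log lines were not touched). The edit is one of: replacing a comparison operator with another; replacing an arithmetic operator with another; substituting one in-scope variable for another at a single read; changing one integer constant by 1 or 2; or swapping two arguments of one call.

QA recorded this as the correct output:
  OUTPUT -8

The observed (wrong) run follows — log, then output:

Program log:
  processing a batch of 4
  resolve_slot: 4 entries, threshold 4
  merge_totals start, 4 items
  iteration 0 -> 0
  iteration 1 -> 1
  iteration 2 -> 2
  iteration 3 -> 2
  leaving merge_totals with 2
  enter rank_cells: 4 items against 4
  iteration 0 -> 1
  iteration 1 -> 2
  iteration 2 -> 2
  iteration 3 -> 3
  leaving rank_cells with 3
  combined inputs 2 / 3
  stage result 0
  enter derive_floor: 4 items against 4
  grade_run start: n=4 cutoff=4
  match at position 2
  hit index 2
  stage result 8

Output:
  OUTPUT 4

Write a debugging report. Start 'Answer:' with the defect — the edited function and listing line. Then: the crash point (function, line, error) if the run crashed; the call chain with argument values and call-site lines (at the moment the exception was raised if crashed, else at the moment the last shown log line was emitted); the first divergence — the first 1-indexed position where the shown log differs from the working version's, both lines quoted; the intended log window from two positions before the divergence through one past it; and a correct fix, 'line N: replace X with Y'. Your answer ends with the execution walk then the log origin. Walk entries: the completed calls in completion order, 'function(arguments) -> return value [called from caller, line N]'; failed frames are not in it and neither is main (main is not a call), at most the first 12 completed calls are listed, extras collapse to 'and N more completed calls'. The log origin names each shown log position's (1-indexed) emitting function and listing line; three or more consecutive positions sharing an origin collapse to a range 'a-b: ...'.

Answer: the defect is in main at line 58.
The tell: Log streams are identical — the defect surfaces only in the printed output.
Call chain: main.
First divergence: none (the log streams are identical).
Execution walk:
  merge_totals([11, 10, 4, 9]) -> 2  [called from resolve_slot, line 29]
  rank_cells([11, 10, 4, 9], 4) -> 3  [called from resolve_slot, line 30]
  resolve_slot([11, 10, 4, 9], 4) -> 0  [called from main, line 53]
  grade_run([11, 10, 4, 9], 4) -> 2  [called from derive_floor, line 44]
  derive_floor([11, 10, 4, 9], 4) -> 8  [called from main, line 55]
Log origin:
  1: from main, line 52
  2: from resolve_slot, line 28
  3: from merge_totals, line 2
  4-7: from merge_totals, line 7
  8: from merge_totals, line 8
  9: from rank_cells, line 12
  10-13: from rank_cells, line 17
  14: from rank_cells, line 18
  15: from resolve_slot, line 31
  16: from main, line 54
  17: from derive_floor, line 43
  18: from grade_run, line 36
  19: from grade_run, line 39
  20: from derive_floor, line 45
  21: from main, line 56
A correct fix: line 58: replace `gap` with `quota`.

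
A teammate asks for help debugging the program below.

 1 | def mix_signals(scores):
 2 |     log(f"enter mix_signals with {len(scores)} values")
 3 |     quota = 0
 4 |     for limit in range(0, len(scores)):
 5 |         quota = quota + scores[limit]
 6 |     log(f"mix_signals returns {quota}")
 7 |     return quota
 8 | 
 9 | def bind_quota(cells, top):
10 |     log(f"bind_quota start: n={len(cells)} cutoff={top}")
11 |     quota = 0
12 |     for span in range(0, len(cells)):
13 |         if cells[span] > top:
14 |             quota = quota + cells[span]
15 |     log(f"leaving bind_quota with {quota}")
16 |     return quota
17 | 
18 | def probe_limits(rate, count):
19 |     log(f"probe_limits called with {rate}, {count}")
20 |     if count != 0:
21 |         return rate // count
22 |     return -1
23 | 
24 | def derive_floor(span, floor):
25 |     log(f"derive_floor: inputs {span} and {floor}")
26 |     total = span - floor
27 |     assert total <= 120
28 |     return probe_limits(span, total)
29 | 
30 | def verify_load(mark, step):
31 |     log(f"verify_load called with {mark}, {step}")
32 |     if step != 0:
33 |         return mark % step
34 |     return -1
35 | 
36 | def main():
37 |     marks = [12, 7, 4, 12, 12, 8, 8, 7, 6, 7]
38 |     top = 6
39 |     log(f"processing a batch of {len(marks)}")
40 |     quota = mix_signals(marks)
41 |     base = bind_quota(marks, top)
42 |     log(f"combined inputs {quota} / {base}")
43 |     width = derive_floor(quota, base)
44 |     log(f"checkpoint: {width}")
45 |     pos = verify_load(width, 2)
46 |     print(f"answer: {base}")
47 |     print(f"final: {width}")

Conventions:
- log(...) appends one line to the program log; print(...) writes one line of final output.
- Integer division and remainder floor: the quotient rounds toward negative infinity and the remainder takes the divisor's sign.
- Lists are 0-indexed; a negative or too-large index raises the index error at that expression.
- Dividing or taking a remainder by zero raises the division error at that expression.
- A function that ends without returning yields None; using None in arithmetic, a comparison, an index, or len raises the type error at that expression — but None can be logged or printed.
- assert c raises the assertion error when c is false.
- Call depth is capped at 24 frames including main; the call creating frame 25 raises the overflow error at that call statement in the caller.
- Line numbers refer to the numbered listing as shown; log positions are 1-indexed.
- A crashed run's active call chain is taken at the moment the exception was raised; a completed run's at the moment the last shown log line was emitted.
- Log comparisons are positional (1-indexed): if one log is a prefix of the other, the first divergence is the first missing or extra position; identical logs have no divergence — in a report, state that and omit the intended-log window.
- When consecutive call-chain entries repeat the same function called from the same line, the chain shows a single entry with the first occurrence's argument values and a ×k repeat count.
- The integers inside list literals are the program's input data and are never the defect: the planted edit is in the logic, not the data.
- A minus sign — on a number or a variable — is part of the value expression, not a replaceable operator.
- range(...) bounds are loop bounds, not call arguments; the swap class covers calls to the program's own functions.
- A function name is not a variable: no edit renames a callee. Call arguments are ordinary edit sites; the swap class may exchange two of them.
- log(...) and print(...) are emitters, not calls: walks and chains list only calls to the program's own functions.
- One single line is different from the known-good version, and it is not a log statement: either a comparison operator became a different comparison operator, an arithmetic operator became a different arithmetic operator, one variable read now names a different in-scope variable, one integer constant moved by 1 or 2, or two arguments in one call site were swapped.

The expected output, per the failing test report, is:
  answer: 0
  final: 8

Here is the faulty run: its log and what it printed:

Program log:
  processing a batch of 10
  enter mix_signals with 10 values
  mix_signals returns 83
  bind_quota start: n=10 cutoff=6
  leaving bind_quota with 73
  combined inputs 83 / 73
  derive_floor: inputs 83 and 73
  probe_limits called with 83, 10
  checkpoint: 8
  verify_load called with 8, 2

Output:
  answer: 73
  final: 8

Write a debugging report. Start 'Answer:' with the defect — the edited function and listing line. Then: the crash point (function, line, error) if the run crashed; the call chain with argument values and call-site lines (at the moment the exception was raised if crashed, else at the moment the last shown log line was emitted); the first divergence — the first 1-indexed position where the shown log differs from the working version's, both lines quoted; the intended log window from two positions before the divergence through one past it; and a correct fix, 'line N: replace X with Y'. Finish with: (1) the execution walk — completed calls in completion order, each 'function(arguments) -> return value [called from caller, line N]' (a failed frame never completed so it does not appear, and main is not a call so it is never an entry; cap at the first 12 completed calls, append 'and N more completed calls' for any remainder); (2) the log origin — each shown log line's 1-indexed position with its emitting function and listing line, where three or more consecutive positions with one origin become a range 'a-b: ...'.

Answer: the defect is in main at line 46.
Key fact: Nothing in the log betrays the bug — only the output does.
Call chain: main -> verify_load(8, 2) (called at line 45).
First divergence: none (the log streams are identical).
Execution walk:
  mix_signals([12, 7, 4, 12, 12, 8, 8, 7, 6, 7]) -> 83  [called from main, line 40]
  bind_quota([12, 7, 4, 12, 12, 8, 8, 7, 6, 7], 6) -> 73  [called from main, line 41]
  probe_limits(83, 10) -> 8  [called from derive_floor, line 28]
  derive_floor(83, 73) -> 8  [called from main, line 43]
  verify_load(8, 2) -> 0  [called from main, line 45]
Log origins:
  1: logged in main at line 39
  2: logged in mix_signals at line 2
  3: logged in mix_signals at line 6
  4: logged in bind_quota at line 10
  5: logged in bind_quota at line 15
  6: logged in main at line 42
  7: logged in derive_floor at line 25
  8: logged in probe_limits at line 19
  9: logged in main at line 44
  10: logged in verify_load at line 31
A correct fix: line 46: replace `base` with `pos`.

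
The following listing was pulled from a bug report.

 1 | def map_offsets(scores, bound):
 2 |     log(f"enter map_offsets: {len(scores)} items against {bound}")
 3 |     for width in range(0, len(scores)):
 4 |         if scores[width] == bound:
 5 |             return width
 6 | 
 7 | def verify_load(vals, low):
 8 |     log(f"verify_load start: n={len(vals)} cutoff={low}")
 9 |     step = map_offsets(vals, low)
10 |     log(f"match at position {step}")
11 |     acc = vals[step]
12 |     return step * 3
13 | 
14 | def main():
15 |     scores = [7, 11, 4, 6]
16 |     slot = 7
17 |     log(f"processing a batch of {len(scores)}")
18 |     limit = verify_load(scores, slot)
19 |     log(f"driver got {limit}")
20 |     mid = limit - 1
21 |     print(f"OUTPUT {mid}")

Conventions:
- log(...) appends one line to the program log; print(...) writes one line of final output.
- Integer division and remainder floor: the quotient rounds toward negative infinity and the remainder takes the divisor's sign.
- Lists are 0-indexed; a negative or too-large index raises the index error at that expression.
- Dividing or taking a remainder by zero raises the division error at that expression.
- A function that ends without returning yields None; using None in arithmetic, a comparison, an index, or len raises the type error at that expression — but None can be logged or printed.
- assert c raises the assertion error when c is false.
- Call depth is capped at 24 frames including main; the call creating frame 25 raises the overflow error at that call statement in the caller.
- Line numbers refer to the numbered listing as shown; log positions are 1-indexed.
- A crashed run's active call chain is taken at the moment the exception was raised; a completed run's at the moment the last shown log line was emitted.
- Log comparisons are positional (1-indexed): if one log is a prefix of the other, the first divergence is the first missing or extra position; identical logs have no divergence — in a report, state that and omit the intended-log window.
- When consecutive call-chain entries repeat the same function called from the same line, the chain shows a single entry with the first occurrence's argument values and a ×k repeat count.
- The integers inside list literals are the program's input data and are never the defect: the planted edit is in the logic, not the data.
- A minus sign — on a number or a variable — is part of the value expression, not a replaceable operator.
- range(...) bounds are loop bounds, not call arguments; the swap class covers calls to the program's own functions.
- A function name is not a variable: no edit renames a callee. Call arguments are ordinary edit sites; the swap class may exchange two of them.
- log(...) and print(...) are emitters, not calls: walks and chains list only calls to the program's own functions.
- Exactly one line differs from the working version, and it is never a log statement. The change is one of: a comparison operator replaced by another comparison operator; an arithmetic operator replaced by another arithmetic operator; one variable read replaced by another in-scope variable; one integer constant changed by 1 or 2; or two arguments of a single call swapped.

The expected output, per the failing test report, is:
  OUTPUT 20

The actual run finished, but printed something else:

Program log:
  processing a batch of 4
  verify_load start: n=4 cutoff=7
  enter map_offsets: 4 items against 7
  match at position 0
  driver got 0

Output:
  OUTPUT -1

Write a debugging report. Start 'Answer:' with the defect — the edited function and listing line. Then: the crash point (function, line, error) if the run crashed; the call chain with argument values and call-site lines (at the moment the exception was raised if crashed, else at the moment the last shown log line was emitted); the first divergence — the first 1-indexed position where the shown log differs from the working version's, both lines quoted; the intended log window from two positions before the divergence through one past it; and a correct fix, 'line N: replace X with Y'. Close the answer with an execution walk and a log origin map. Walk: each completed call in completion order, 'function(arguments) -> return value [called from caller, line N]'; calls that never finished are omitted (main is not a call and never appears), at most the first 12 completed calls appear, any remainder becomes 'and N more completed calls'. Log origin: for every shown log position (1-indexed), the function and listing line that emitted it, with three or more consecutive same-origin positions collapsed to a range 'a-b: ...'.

Answer: the defect is in verify_load at line 12.
The tell: The earliest visible damage is log position 5 — 'driver got 0' rather than the intended 'driver got 21'.
Call chain: main.
First divergence: position 5; shown 'driver got 0' vs intended 'driver got 21'.
Intended log window:
  3: enter map_offsets: 4 items against 7
  4: match at position 0
  5: driver got 21
Execution walk:
  map_offsets([7, 11, 4, 6], 7) -> 0  [called from verify_load, line 9]
  verify_load([7, 11, 4, 6], 7) -> 0  [called from main, line 18]
Origin of each log line:
  1 — main, line 17
  2 — verify_load, line 8
  3 — map_offsets, line 2
  4 — verify_load, line 10
  5 — main, line 19
A correct fix: line 12: replace `step` with `acc`.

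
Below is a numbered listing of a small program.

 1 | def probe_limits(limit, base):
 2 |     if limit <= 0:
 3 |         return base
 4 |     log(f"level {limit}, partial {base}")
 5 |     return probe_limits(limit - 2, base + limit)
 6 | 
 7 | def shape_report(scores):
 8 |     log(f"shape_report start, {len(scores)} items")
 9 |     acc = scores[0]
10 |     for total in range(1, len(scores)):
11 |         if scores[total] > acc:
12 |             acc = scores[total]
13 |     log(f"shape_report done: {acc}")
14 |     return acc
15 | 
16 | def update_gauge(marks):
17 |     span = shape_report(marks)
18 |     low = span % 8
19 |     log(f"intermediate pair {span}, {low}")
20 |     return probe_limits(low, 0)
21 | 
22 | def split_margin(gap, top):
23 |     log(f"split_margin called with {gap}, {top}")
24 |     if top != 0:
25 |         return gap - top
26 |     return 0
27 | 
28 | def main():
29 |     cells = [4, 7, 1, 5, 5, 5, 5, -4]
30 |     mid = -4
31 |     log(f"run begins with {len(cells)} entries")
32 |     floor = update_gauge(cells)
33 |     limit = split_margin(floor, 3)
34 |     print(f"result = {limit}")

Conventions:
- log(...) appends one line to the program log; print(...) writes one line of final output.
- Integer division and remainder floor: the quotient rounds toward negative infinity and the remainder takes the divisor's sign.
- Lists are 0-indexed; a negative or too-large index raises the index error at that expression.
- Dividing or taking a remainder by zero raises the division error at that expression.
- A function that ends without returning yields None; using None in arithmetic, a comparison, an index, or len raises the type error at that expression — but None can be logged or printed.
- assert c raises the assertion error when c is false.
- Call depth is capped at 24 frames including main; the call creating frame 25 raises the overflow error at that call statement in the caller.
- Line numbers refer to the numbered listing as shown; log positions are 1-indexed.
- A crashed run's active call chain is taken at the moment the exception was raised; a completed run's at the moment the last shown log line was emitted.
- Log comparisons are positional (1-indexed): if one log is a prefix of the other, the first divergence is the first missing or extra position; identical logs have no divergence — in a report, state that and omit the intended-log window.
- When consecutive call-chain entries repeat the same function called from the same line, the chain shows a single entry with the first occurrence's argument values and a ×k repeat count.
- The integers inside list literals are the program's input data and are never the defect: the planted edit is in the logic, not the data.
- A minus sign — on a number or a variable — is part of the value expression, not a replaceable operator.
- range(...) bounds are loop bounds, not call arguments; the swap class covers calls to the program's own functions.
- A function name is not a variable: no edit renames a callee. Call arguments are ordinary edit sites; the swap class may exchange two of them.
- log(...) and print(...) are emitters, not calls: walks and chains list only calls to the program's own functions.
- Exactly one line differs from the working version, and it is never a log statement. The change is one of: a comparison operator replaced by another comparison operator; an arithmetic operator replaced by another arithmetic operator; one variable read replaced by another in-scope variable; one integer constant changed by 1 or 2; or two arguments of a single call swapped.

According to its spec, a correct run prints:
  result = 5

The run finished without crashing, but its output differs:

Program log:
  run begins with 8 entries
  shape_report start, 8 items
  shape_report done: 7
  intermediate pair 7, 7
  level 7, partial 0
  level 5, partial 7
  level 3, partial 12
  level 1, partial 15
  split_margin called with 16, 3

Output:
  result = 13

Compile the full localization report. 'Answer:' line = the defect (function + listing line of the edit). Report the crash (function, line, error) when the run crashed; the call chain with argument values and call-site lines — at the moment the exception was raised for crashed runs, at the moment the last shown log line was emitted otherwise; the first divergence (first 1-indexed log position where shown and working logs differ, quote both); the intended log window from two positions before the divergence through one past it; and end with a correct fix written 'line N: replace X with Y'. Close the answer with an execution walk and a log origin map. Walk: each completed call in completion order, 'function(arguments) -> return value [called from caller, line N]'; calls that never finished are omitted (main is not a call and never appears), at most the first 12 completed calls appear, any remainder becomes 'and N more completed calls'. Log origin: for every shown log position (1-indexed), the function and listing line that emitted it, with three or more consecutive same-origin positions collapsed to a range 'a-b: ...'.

Answer: the defect is in split_margin at line 25.
Core observation: No log line changed; the fault shows up purely in the output.
Call chain: main -> split_margin(16, 3) (called at line 33).
First divergence: none; the two logs match at every position.
Execution walk:
  shape_report([4, 7, 1, 5, 5, 5, 5, -4]) -> 7  [called from update_gauge, line 17]
  probe_limits(-1, 16) -> 16  [called from probe_limits, line 5]
  probe_limits(1, 15) -> 16  [called from probe_limits, line 5]
  probe_limits(3, 12) -> 16  [called from probe_limits, line 5]
  probe_limits(5, 7) -> 16  [called from probe_limits, line 5]
  probe_limits(7, 0) -> 16  [called from update_gauge, line 20]
  update_gauge([4, 7, 1, 5, 5, 5, 5, -4]) -> 16  [called from main, line 32]
  split_margin(16, 3) -> 13  [called from main, line 33]
Log line origins:
  1 — main, line 31
  2 — shape_report, line 8
  3 — shape_report, line 13
  4 — update_gauge, line 19
  5-8 — probe_limits, line 4
  9 — split_margin, line 23
A correct fix: line 25: replace `-` with `//`.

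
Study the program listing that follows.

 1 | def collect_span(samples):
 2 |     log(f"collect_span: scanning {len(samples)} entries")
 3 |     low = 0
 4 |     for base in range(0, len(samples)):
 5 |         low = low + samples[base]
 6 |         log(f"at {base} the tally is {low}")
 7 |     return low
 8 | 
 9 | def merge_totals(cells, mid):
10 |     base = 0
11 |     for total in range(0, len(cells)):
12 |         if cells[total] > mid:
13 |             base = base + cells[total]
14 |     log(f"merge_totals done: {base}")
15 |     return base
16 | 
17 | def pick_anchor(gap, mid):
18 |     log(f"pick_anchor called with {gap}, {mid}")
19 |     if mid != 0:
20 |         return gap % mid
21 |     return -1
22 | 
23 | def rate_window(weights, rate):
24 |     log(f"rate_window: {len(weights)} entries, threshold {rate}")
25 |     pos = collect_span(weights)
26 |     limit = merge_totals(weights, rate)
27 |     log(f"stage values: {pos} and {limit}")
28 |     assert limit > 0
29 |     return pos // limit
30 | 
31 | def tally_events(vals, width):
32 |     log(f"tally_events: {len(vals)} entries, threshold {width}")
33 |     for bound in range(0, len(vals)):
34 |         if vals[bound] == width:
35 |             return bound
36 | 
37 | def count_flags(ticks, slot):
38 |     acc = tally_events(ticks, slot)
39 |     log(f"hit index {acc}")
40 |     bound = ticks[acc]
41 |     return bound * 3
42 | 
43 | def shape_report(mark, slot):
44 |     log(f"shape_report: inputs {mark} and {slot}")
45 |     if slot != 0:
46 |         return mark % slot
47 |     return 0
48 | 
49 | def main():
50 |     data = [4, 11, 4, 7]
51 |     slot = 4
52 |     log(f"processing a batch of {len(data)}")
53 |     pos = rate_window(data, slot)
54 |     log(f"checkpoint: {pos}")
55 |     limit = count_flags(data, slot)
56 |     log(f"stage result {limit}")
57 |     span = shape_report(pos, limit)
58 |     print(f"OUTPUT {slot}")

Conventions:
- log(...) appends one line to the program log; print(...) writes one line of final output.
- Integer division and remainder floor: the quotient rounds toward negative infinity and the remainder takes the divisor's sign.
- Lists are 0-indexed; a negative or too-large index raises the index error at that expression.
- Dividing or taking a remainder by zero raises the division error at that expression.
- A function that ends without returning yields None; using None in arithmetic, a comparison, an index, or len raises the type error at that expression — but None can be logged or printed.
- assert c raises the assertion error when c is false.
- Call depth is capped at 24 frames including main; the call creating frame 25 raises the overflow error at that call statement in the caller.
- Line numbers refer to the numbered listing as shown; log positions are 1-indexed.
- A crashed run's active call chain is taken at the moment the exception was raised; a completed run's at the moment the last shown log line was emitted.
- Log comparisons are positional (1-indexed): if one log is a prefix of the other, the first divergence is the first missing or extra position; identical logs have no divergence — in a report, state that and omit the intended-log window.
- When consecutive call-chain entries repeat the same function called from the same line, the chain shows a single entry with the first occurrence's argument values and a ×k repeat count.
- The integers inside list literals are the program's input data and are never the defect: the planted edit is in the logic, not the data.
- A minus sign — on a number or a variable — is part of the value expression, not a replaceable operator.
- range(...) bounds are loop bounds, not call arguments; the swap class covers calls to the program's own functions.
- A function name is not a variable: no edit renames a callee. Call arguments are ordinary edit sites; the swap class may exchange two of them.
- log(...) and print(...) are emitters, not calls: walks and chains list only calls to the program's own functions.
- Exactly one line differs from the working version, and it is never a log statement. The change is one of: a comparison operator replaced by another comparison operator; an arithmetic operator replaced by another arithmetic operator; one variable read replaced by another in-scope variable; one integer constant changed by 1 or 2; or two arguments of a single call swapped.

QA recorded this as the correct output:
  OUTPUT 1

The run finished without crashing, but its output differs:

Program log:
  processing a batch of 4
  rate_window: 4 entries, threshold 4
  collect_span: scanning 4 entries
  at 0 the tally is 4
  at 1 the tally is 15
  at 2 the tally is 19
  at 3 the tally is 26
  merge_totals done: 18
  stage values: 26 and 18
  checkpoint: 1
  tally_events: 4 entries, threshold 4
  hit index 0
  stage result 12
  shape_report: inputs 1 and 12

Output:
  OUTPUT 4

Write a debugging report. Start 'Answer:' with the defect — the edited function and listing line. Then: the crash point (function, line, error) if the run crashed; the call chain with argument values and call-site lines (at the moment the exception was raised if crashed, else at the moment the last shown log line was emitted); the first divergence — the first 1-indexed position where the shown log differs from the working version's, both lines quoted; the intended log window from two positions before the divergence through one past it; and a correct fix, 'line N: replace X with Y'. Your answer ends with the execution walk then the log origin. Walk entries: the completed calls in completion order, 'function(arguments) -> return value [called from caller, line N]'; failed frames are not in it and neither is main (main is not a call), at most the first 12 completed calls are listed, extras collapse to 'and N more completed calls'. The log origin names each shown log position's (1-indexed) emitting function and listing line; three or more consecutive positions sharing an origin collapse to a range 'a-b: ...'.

Answer: the defect is in main at line 58.
The tell: No log line changed; the fault shows up purely in the output.
Call chain: main -> shape_report(1, 12) (called at line 57).
First divergence: none (the log streams are identical).
Execution walk:
  collect_span([4, 11, 4, 7]) -> 26  [called from rate_window, line 25]
  merge_totals([4, 11, 4, 7], 4) -> 18  [called from rate_window, line 26]
  rate_window([4, 11, 4, 7], 4) -> 1  [called from main, line 53]
  tally_events([4, 11, 4, 7], 4) -> 0  [called from count_flags, line 38]
  count_flags([4, 11, 4, 7], 4) -> 12  [called from main, line 55]
  shape_report(1, 12) -> 1  [called from main, line 57]
Log line origins:
  1 — main, line 52
  2 — rate_window, line 24
  3 — collect_span, line 2
  4-7 — collect_span, line 6
  8 — merge_totals, line 14
  9 — rate_window, line 27
  10 — main, line 54
  11 — tally_events, line 32
  12 — count_flags, line 39
  13 — main, line 56
  14 — shape_report, line 44
A correct fix: line 58: replace `slot` with `span`.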